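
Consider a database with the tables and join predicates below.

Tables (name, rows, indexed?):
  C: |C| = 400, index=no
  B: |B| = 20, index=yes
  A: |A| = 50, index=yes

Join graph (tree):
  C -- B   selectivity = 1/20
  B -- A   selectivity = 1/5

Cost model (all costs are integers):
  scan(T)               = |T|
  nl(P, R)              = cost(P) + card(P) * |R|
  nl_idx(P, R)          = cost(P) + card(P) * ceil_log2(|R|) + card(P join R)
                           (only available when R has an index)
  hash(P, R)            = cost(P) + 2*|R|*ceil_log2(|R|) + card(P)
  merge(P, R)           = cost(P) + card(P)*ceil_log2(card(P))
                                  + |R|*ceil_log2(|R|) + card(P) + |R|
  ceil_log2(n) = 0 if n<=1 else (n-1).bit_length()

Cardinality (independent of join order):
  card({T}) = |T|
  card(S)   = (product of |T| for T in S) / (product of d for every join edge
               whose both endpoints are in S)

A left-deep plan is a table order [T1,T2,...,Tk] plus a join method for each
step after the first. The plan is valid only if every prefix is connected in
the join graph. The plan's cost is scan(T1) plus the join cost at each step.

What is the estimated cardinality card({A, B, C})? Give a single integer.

Tables in S: A(50), B(20), C(400)
Edges inside S: C-B(d=20), B-A(d=5)
numerator = 50 * 20 * 400 = 400000
denominator = 20 * 5 = 100
card(S) = 400000 / 100 = 4000

4000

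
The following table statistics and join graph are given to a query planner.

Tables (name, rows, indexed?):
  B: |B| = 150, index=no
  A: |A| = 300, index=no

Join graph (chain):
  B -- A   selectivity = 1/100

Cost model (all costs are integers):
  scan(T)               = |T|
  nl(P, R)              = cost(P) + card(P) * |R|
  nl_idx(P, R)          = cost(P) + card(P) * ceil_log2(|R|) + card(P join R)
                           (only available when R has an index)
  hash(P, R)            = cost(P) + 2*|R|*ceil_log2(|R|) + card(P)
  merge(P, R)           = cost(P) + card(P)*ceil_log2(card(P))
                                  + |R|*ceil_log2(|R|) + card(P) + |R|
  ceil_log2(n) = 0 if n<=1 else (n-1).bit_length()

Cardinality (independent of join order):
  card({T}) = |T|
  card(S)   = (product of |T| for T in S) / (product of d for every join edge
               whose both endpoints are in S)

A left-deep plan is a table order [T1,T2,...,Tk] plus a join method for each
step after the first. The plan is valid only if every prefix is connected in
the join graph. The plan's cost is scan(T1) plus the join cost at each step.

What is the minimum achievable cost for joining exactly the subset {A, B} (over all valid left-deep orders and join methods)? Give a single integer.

3000

Selinger DP over subsets of {A,B}:
  {B}: scan cost=150, card=150
  {A}: scan cost=300, card=300
  {AB}: card=450; try (B,hash)→3000, (A,merge)→4500, (B,merge)→4650, (A,hash)→5700, (A,nl)→45150, (B,nl)→45300; best=3000 via (B,hash)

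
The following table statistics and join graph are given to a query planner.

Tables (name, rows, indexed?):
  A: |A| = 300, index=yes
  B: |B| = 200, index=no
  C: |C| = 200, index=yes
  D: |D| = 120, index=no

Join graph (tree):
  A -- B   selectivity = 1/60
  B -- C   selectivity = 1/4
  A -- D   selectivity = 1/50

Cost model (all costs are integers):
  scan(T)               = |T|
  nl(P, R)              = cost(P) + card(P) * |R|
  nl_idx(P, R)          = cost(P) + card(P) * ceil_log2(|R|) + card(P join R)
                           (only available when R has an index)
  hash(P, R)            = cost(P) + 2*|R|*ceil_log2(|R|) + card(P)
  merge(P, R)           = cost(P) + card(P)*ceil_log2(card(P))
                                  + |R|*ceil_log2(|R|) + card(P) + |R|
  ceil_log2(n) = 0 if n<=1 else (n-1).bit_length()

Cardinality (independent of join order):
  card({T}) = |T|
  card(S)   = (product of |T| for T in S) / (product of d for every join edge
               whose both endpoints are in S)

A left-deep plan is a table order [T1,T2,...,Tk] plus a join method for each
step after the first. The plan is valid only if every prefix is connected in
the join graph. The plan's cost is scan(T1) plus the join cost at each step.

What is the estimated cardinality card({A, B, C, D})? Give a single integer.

120000

Tables in S: A(300), B(200), C(200), D(120)
Edges inside S: A-B(d=60), B-C(d=4), A-D(d=50)
numerator = 300 * 200 * 200 * 120 = 1440000000
denominator = 60 * 4 * 50 = 12000
card(S) = 1440000000 / 12000 = 120000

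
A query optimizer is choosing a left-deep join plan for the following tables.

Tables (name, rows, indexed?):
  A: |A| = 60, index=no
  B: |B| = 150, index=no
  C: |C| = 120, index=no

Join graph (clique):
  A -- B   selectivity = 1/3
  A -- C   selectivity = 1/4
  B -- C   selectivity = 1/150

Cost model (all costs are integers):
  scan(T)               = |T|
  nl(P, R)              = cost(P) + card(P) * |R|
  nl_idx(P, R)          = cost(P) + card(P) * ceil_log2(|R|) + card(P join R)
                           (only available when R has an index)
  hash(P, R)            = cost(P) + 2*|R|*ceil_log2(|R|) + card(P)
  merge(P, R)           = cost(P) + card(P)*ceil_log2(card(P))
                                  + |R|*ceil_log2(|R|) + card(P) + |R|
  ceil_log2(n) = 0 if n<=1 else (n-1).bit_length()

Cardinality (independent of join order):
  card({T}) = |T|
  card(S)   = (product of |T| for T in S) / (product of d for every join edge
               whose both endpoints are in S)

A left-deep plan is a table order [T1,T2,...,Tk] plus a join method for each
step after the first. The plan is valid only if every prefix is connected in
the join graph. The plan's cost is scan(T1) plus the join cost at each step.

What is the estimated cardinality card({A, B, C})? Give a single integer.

600

Tables in S: A(60), B(150), C(120)
Edges inside S: A-B(d=3), A-C(d=4), B-C(d=150)
numerator = 60 * 150 * 120 = 1080000
denominator = 3 * 4 * 150 = 1800
card(S) = 1080000 / 1800 = 600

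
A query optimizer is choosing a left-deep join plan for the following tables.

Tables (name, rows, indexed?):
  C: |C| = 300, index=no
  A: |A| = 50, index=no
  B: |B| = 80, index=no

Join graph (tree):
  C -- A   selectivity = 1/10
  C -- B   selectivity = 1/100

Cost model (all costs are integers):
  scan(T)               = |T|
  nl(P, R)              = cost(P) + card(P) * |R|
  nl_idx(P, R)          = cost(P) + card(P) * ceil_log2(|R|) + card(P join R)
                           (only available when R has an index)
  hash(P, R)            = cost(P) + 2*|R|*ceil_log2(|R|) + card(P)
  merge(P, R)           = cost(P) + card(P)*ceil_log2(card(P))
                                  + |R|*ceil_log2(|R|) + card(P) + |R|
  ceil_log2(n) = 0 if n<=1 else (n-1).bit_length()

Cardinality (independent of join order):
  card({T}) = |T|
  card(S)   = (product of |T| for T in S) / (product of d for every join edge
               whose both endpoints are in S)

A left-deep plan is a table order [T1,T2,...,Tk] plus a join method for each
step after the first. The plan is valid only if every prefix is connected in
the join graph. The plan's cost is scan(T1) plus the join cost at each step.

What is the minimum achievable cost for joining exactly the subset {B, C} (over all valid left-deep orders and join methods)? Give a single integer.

1720

Selinger DP over subsets of {B,C}:
  {C}: scan cost=300, card=300
  {B}: scan cost=80, card=80
  {BC}: card=240; try (B,hash)→1720, (C,merge)→3720, (B,merge)→3940, (C,hash)→5560, (C,nl)→24080, (B,nl)→24300; best=1720 via (B,hash)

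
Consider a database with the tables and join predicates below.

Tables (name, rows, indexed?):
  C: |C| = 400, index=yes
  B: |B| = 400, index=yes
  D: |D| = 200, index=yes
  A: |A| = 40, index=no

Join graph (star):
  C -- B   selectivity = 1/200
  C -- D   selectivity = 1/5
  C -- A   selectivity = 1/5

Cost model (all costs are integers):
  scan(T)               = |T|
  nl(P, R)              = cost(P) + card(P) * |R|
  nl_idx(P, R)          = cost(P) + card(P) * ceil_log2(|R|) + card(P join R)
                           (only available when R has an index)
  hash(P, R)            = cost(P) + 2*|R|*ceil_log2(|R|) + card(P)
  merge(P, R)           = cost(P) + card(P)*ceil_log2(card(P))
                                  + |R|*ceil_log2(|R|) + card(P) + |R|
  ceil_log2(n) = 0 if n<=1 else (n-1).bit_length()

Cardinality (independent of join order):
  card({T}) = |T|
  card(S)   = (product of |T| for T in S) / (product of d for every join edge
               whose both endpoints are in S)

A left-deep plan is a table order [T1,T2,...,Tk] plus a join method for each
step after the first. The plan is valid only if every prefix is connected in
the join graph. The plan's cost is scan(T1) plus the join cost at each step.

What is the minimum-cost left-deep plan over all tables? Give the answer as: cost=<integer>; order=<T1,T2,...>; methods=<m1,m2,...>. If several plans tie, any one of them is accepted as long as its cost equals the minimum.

cost=15680; order=B,C,A,D; methods=nl_idx,hash,hash

Selinger DP (subsets sized 1..n):
  {C}: scan cost=400, card=400
  {B}: scan cost=400, card=400
  {D}: scan cost=200, card=200
  {A}: scan cost=40, card=40
  {BC}: card=800; try (C,nl_idx)→4800, (B,nl_idx)→4800, (C,hash)→8000, (B,hash)→8000, (C,merge)→8400, (B,merge)→8400 …(+2); best=4800 via (C,nl_idx)
  {CD}: card=16000; try (D,hash)→4000, (C,merge)→6000, (D,merge)→6200, (C,hash)→7600, (C,nl_idx)→18000, (D,nl_idx)→19600 …(+2); best=4000 via (D,hash)
  {AC}: card=3200; try (A,hash)→1280, (C,nl_idx)→3600, (C,merge)→4320, (A,merge)→4680, (C,hash)→7280, (C,nl)→16040 …(+1); best=1280 via (A,hash)
  {BCD}: card=32000; try (D,hash)→8800, (D,merge)→15400, (B,hash)→27200, (D,nl_idx)→43200, (D,nl)→164800, (B,nl_idx)→180000 …(+2); best=8800 via (D,hash)
  {ABC}: card=6400; try (A,hash)→6080, (B,hash)→11680, (A,merge)→13880, (B,nl_idx)→36480, (A,nl)→36800, (B,merge)→46880 …(+1); best=6080 via (A,hash)
  {ACD}: card=128000; try (D,hash)→7680, (A,hash)→20480, (D,merge)→44680, (D,nl_idx)→154880, (A,merge)→244280, (D,nl)→641280 …(+1); best=7680 via (D,hash)
  {ABCD}: card=256000; try (D,hash)→15680, (A,hash)→41280, (D,merge)→97480, (B,hash)→142880, (D,nl_idx)→313280, (A,merge)→521080 …(+5); best=15680 via (D,hash)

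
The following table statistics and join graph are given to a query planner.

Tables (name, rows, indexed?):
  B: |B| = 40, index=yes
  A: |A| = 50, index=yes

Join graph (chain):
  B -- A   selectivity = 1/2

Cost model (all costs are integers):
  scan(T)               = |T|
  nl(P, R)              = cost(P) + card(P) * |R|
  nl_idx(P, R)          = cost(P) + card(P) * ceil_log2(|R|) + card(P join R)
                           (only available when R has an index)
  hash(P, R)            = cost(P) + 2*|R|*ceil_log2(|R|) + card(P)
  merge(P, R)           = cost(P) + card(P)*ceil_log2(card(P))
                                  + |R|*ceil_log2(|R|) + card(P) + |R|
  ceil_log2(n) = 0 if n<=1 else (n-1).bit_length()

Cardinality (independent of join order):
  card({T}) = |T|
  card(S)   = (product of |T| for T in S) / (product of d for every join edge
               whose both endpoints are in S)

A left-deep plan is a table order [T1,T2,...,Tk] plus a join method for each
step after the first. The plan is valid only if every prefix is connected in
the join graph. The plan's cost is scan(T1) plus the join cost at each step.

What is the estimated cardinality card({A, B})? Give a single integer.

Tables in S: A(50), B(40)
Edges inside S: B-A(d=2)
numerator = 50 * 40 = 2000
denominator = 2 = 2
card(S) = 2000 / 2 = 1000

1000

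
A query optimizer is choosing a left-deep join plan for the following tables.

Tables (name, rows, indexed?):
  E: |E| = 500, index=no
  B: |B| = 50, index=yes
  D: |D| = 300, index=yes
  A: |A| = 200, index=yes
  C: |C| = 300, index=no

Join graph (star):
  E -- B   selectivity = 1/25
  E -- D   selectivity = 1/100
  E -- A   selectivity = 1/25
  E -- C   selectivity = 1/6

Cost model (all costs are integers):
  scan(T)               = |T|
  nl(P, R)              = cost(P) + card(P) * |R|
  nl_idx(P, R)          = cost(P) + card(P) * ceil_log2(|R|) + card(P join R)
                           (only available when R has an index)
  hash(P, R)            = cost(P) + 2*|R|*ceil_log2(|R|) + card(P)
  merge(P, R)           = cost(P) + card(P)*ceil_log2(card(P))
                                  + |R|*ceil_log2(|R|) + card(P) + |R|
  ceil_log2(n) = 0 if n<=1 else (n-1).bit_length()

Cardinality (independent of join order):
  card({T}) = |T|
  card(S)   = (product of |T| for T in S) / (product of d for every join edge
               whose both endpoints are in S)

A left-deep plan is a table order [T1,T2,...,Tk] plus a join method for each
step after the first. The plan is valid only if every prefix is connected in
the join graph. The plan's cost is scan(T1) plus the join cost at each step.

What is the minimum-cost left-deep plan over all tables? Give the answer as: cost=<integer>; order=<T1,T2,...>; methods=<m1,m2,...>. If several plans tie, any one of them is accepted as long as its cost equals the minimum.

cost=43600; order=E,B,D,A,C; methods=hash,hash,hash,hash

Selinger DP (subsets sized 1..n):
  {E}: scan cost=500, card=500
  {B}: scan cost=50, card=50
  {D}: scan cost=300, card=300
  {A}: scan cost=200, card=200
  {C}: scan cost=300, card=300
  {BE}: card=1000; try (B,hash)→1600, (B,nl_idx)→4500, (E,merge)→5400, (B,merge)→5850, (E,hash)→9100, (E,nl)→25050 …(+1); best=1600 via (B,hash)
  {DE}: card=1500; try (D,hash)→6400, (D,nl_idx)→6500, (E,merge)→8300, (D,merge)→8500, (E,hash)→9600, (E,nl)→150300 …(+1); best=6400 via (D,hash)
  {AE}: card=4000; try (A,hash)→4200, (E,merge)→7000, (A,merge)→7300, (A,nl_idx)→8500, (E,hash)→9400, (E,nl)→100200 …(+1); best=4200 via (A,hash)
  {CE}: card=25000; try (C,hash)→6400, (E,merge)→8300, (C,merge)→8500, (E,hash)→9600, (E,nl)→150300, (C,nl)→150500; best=6400 via (C,hash)
  {BDE}: card=3000; try (D,hash)→8000, (B,hash)→8500, (D,nl_idx)→13600, (D,merge)→15600, (B,nl_idx)→18400, (B,merge)→24750 …(+2); best=8000 via (D,hash)
  {ABE}: card=8000; try (A,hash)→5800, (B,hash)→8800, (A,merge)→14400, (A,nl_idx)→17600, (B,nl_idx)→36200, (B,merge)→56550 …(+2); best=5800 via (A,hash)
  {BCE}: card=50000; try (C,hash)→8000, (C,merge)→15600, (B,hash)→32000, (B,nl_idx)→206400, (C,nl)→301600, (B,merge)→406750 …(+1); best=8000 via (C,hash)
  {ADE}: card=12000; try (A,hash)→11100, (D,hash)→13600, (A,merge)→26200, (A,nl_idx)→30400, (D,nl_idx)→52200, (D,merge)→59200 …(+2); best=11100 via (A,hash)
  {CDE}: card=75000; try (C,hash)→13300, (C,merge)→27400, (D,hash)→36800, (D,nl_idx)→306400, (D,merge)→409400, (C,nl)→456400 …(+1); best=13300 via (C,hash)
  {ACE}: card=200000; try (C,hash)→13600, (A,hash)→34600, (C,merge)→59200, (A,nl_idx)→406400, (A,merge)→408200, (C,nl)→1204200 …(+1); best=13600 via (C,hash)
  {ABDE}: card=24000; try (A,hash)→14200, (D,hash)→19200, (B,hash)→23700, (A,merge)→48800, (A,nl_idx)→56000, (D,nl_idx)→101800 …(+6); best=14200 via (A,hash)
  {BCDE}: card=150000; try (C,hash)→16400, (C,merge)→50000, (D,hash)→63400, (B,hash)→88900, (D,nl_idx)→608000, (B,nl_idx)→613300 …(+5); best=16400 via (C,hash)
  {ABCE}: card=400000; try (C,hash)→19200, (A,hash)→61200, (C,merge)→120800, (B,hash)→214200, (A,nl_idx)→808000, (A,merge)→859800 …(+5); best=19200 via (C,hash)
  {ACDE}: card=600000; try (C,hash)→28500, (A,hash)→91500, (C,merge)→194100, (D,hash)→219000, (A,nl_idx)→1213300, (A,merge)→1365100 …(+5); best=28500 via (C,hash)
  {ABCDE}: card=1200000; try (C,hash)→43600, (A,hash)→169600, (C,merge)→401200, (D,hash)→424600, (B,hash)→629100, (A,nl_idx)→2416400 …(+9); best=43600 via (C,hash)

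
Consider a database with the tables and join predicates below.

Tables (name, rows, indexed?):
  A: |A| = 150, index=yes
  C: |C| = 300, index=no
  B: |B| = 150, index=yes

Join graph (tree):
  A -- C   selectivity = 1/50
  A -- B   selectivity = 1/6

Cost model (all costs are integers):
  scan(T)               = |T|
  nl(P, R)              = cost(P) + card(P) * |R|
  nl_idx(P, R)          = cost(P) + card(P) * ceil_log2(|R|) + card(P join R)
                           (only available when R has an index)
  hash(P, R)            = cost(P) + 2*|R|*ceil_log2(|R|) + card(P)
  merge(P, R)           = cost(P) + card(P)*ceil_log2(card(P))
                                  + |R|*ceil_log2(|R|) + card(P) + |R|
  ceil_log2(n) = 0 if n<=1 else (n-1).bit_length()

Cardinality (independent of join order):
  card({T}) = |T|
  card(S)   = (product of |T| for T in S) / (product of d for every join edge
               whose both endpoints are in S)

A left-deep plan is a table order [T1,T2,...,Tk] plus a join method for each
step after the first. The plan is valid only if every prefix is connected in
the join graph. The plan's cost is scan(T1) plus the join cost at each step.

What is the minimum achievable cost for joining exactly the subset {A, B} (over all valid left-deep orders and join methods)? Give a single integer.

2700

Selinger DP over subsets of {A,B}:
  {A}: scan cost=150, card=150
  {B}: scan cost=150, card=150
  {AB}: card=3750; try (B,hash)→2700, (A,hash)→2700, (B,merge)→2850, (A,merge)→2850, (B,nl_idx)→5100, (A,nl_idx)→5100 …(+2); best=2700 via (B,hash)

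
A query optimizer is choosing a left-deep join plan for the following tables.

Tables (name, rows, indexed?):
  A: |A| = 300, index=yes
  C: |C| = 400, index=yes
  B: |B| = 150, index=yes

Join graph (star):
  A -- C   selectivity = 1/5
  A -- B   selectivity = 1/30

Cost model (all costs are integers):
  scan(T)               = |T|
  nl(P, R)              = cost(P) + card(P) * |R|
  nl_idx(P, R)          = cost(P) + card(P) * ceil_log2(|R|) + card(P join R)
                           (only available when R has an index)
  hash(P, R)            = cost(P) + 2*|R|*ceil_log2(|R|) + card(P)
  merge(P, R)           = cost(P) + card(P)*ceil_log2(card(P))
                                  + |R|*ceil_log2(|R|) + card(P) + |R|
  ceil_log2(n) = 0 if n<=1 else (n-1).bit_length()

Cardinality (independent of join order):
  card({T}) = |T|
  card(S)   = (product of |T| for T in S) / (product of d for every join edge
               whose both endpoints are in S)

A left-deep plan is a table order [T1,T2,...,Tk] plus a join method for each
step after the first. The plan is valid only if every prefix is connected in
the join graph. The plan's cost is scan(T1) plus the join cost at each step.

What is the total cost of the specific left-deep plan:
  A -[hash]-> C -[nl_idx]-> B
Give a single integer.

step 1: scan A: cost=300, card=300
step 2: join C via hash
    card(P join C) = 300*400/(5) = 24000
    cost = 300 + 2*400*9 + 300 = 7800
step 3: join B via nl_idx
    card(P join B) = 24000*150/(30) = 120000
    cost = 7800 + 24000*8 + 120000 = 319800

319800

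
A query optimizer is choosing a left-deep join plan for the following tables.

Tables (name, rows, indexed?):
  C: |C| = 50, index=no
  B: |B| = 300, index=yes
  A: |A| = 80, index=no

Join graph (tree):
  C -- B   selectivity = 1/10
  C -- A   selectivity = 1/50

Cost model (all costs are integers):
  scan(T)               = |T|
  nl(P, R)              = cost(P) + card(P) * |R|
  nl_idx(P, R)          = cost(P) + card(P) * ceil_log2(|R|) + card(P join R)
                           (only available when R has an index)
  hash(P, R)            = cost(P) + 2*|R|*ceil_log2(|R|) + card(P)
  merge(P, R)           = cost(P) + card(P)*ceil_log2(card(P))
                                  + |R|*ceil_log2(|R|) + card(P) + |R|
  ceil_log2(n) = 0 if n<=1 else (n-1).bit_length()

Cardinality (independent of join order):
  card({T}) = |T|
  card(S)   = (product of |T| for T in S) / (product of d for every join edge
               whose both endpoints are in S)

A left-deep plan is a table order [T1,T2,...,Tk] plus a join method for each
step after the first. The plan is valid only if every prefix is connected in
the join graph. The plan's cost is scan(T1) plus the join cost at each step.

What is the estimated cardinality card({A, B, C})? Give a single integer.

2400

Tables in S: A(80), B(300), C(50)
Edges inside S: C-B(d=10), C-A(d=50)
numerator = 80 * 300 * 50 = 1200000
denominator = 10 * 50 = 500
card(S) = 1200000 / 500 = 2400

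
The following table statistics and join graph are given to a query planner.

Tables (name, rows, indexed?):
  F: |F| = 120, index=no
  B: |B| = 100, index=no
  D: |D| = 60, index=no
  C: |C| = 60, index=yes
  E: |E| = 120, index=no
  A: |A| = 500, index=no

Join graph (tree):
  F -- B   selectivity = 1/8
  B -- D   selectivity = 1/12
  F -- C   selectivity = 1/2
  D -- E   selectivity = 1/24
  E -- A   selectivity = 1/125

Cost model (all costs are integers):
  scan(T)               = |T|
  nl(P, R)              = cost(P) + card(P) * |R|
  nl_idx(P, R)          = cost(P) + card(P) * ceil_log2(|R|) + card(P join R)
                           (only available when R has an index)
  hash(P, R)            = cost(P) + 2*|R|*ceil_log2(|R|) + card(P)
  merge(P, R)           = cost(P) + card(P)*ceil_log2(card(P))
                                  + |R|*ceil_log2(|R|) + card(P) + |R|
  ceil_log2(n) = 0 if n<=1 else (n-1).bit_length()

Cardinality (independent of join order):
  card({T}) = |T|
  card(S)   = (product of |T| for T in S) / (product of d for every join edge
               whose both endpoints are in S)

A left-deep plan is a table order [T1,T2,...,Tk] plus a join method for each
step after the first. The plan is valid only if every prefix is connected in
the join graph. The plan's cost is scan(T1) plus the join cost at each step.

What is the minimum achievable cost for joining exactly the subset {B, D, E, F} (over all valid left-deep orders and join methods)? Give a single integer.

6840

Selinger DP over subsets of {B,D,E,F}:
  {F}: scan cost=120, card=120
  {B}: scan cost=100, card=100
  {D}: scan cost=60, card=60
  {E}: scan cost=120, card=120
  {BF}: card=1500; try (B,hash)→1640, (F,merge)→1860, (F,hash)→1880, (B,merge)→1880, (F,nl)→12100, (B,nl)→12120; best=1640 via (B,hash)
  {BD}: card=500; try (D,hash)→920, (B,merge)→1280, (D,merge)→1320, (B,hash)→1520, (B,nl)→6060, (D,nl)→6100; best=920 via (D,hash)
  {DE}: card=300; try (D,hash)→960, (E,merge)→1440, (D,merge)→1500, (E,hash)→1800, (E,nl)→7260, (D,nl)→7320; best=960 via (D,hash)
  {BDF}: card=7500; try (F,hash)→3100, (D,hash)→3860, (F,merge)→6880, (D,merge)→20060, (F,nl)→60920, (D,nl)→91640; best=3100 via (F,hash)
  {BDE}: card=2500; try (B,hash)→2660, (E,hash)→3100, (B,merge)→4760, (E,merge)→6880, (B,nl)→30960, (E,nl)→60920; best=2660 via (B,hash)
  {BDEF}: card=37500; try (F,hash)→6840, (E,hash)→12280, (F,merge)→36120, (E,merge)→109060, (F,nl)→302660, (E,nl)→903100; best=6840 via (F,hash)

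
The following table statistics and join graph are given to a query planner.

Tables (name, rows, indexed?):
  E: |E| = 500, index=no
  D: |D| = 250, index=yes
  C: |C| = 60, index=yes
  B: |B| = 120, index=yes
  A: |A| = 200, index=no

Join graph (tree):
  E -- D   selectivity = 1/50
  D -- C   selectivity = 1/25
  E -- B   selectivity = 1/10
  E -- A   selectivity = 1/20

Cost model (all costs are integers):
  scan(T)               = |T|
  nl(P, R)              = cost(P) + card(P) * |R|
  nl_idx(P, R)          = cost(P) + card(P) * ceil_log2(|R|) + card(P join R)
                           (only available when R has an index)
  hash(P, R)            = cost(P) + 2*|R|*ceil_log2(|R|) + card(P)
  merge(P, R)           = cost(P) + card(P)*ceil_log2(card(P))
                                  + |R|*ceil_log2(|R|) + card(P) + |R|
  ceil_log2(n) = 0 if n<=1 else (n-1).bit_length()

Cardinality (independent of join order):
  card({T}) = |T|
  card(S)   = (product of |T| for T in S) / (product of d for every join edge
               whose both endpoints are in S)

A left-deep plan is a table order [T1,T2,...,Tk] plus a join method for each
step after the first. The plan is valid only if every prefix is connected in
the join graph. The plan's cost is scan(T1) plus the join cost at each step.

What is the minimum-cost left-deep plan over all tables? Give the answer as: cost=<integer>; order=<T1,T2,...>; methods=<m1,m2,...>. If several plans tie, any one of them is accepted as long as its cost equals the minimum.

cost=79100; order=E,D,C,A,B; methods=hash,hash,hash,hash

Selinger DP (subsets sized 1..n):
  {E}: scan cost=500, card=500
  {D}: scan cost=250, card=250
  {C}: scan cost=60, card=60
  {B}: scan cost=120, card=120
  {A}: scan cost=200, card=200
  {DE}: card=2500; try (D,hash)→5000, (D,nl_idx)→7000, (E,merge)→7500, (D,merge)→7750, (E,hash)→9500, (E,nl)→125250 …(+1); best=5000 via (D,hash)
  {BE}: card=6000; try (B,hash)→2680, (E,merge)→6080, (B,merge)→6460, (E,hash)→9240, (B,nl_idx)→10000, (E,nl)→60120 …(+1); best=2680 via (B,hash)
  {AE}: card=5000; try (A,hash)→4200, (E,merge)→7000, (A,merge)→7300, (E,hash)→9400, (E,nl)→100200, (A,nl)→100500; best=4200 via (A,hash)
  {CD}: card=600; try (D,nl_idx)→1140, (C,hash)→1220, (C,nl_idx)→2350, (D,merge)→2730, (C,merge)→2920, (D,hash)→4120 …(+2); best=1140 via (D,nl_idx)
  {CDE}: card=6000; try (C,hash)→8220, (E,hash)→10740, (E,merge)→12740, (C,nl_idx)→26000, (C,merge)→37920, (C,nl)→155000 …(+1); best=8220 via (C,hash)
  {BDE}: card=30000; try (B,hash)→9180, (D,hash)→12680, (B,merge)→38460, (B,nl_idx)→52500, (D,nl_idx)→80680, (D,merge)→88930 …(+2); best=9180 via (B,hash)
  {ADE}: card=25000; try (A,hash)→10700, (D,hash)→13200, (A,merge)→39300, (D,nl_idx)→69200, (D,merge)→76450, (A,nl)→505000 …(+1); best=10700 via (A,hash)
  {ABE}: card=60000; try (B,hash)→10880, (A,hash)→11880, (B,merge)→75160, (A,merge)→88480, (B,nl_idx)→99200, (B,nl)→604200 …(+1); best=10880 via (B,hash)
  {BCDE}: card=72000; try (B,hash)→15900, (C,hash)→39900, (B,merge)→93180, (B,nl_idx)→122220, (C,nl_idx)→261180, (C,merge)→489600 …(+2); best=15900 via (B,hash)
  {ACDE}: card=60000; try (A,hash)→17420, (C,hash)→36420, (A,merge)→94020, (C,nl_idx)→220700, (C,merge)→411120, (A,nl)→1208220 …(+1); best=17420 via (A,hash)
  {ABDE}: card=300000; try (B,hash)→37380, (A,hash)→42380, (D,hash)→74880, (B,merge)→411660, (B,nl_idx)→485700, (A,merge)→490980 …(+5); best=37380 via (B,hash)
  {ABCDE}: card=720000; try (B,hash)→79100, (A,hash)→91100, (C,hash)→338100, (B,merge)→1038380, (B,nl_idx)→1157420, (A,merge)→1313700 …(+5); best=79100 via (B,hash)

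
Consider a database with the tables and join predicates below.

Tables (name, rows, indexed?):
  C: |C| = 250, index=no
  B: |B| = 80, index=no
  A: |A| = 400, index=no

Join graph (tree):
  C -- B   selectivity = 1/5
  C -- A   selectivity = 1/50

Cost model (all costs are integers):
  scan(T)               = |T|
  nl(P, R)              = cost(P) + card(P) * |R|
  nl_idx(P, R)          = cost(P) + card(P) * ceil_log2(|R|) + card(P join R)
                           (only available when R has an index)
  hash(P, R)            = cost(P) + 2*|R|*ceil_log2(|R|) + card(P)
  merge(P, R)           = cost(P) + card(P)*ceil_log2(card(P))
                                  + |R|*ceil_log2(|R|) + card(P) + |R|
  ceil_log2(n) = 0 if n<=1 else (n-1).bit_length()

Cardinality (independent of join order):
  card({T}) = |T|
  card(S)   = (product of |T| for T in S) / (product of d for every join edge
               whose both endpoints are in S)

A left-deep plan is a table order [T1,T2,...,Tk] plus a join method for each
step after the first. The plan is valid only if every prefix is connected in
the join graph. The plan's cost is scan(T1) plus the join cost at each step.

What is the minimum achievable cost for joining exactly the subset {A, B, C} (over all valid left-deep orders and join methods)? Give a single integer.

Selinger DP over subsets of {A,B,C}:
  {C}: scan cost=250, card=250
  {B}: scan cost=80, card=80
  {A}: scan cost=400, card=400
  {BC}: card=4000; try (B,hash)→1620, (C,merge)→2970, (B,merge)→3140, (C,hash)→4160, (C,nl)→20080, (B,nl)→20250; best=1620 via (B,hash)
  {AC}: card=2000; try (C,hash)→4800, (A,merge)→6500, (C,merge)→6650, (A,hash)→7700, (A,nl)→100250, (C,nl)→100400; best=4800 via (C,hash)
  {ABC}: card=32000; try (B,hash)→7920, (A,hash)→12820, (B,merge)→29440, (A,merge)→57620, (B,nl)→164800, (A,nl)→1601620; best=7920 via (B,hash)

7920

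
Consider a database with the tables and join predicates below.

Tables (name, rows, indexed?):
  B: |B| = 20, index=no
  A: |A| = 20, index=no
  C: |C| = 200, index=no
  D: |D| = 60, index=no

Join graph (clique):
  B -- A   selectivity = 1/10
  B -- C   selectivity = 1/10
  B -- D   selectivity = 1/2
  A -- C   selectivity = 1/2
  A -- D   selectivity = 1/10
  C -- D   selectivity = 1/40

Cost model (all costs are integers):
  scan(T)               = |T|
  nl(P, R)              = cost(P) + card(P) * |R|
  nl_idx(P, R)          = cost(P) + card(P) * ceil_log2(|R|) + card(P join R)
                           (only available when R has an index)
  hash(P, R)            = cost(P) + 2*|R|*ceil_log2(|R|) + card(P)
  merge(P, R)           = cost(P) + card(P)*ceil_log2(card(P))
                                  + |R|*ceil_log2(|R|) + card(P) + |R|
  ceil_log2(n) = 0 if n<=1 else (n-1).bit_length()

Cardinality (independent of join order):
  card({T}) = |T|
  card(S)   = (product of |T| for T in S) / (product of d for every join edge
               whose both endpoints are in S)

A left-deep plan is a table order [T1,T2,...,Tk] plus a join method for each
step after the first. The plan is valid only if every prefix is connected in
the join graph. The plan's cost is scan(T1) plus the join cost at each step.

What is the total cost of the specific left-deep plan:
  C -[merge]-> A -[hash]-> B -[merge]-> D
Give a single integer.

8740

step 1: scan C: cost=200, card=200
step 2: join A via merge
    card(P join A) = 200*20/(2) = 2000
    cost = 200 + 200*8 + 20*5 + 200 + 20 = 2120
step 3: join B via hash
    card(P join B) = 2000*20/(10*10) = 400
    cost = 2120 + 2*20*5 + 2000 = 4320
step 4: join D via merge
    card(P join D) = 400*60/(2*10*40) = 30
    cost = 4320 + 400*9 + 60*6 + 400 + 60 = 8740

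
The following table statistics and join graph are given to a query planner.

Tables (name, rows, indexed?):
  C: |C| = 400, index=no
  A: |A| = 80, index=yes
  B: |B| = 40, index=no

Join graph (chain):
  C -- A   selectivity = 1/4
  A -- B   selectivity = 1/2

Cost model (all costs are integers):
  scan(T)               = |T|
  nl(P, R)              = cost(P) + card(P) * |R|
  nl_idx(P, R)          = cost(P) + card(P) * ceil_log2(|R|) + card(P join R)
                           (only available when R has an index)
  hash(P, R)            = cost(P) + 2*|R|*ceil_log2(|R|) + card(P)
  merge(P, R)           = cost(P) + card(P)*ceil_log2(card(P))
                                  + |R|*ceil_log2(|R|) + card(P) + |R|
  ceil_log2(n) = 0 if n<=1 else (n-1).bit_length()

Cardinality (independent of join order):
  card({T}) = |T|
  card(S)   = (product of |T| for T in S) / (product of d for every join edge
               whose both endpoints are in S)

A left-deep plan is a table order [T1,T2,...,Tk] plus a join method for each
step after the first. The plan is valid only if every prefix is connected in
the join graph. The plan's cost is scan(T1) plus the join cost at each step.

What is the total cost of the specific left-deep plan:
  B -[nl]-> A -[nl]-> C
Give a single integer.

643240

step 1: scan B: cost=40, card=40
step 2: join A via nl
    card(P join A) = 40*80/(2) = 1600
    cost = 40 + 40*80 = 3240
step 3: join C via nl
    card(P join C) = 1600*400/(4) = 160000
    cost = 3240 + 1600*400 = 643240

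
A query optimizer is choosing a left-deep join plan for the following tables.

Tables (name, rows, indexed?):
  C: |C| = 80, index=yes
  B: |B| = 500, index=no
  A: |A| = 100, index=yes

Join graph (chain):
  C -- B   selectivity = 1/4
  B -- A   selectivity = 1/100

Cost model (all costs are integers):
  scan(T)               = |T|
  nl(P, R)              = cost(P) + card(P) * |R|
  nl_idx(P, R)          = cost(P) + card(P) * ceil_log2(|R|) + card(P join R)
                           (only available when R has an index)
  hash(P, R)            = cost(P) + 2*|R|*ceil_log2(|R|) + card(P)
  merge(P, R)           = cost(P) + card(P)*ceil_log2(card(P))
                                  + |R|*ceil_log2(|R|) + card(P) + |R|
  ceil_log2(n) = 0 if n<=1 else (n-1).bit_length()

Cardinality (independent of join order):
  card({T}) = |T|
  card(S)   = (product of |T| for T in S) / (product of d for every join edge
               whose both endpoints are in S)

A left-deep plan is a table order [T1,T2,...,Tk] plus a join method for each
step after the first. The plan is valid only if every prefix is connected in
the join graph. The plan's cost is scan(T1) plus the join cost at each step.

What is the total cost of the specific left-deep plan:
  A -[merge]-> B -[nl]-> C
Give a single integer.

step 1: scan A: cost=100, card=100
step 2: join B via merge
    card(P join B) = 100*500/(100) = 500
    cost = 100 + 100*7 + 500*9 + 100 + 500 = 5900
step 3: join C via nl
    card(P join C) = 500*80/(4) = 10000
    cost = 5900 + 500*80 = 45900

45900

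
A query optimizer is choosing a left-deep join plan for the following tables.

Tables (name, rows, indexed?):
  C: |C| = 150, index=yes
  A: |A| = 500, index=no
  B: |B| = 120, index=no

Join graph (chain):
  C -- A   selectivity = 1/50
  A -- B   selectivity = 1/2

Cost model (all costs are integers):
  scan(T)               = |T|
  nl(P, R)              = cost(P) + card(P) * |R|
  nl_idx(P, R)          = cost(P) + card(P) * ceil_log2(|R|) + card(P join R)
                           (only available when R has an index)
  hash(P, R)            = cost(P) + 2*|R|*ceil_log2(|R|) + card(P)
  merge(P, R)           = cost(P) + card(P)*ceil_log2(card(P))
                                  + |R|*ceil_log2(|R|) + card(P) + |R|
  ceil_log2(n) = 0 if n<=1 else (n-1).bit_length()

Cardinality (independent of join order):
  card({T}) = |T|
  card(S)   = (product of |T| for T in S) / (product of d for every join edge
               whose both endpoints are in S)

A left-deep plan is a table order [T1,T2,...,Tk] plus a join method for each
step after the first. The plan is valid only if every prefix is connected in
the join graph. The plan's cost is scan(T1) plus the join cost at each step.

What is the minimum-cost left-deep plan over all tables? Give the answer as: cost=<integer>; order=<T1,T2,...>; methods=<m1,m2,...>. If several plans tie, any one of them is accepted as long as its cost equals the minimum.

Selinger DP (subsets sized 1..n):
  {C}: scan cost=150, card=150
  {A}: scan cost=500, card=500
  {B}: scan cost=120, card=120
  {AC}: card=1500; try (C,hash)→3400, (C,nl_idx)→6000, (A,merge)→6500, (C,merge)→6850, (A,hash)→9300, (A,nl)→75150 …(+1); best=3400 via (C,hash)
  {AB}: card=30000; try (B,hash)→2680, (A,merge)→6080, (B,merge)→6460, (A,hash)→9240, (A,nl)→60120, (B,nl)→60500; best=2680 via (B,hash)
  {ABC}: card=90000; try (B,hash)→6580, (B,merge)→22360, (C,hash)→35080, (B,nl)→183400, (C,nl_idx)→332680, (C,merge)→484030 …(+1); best=6580 via (B,hash)

cost=6580; order=A,C,B; methods=hash,hash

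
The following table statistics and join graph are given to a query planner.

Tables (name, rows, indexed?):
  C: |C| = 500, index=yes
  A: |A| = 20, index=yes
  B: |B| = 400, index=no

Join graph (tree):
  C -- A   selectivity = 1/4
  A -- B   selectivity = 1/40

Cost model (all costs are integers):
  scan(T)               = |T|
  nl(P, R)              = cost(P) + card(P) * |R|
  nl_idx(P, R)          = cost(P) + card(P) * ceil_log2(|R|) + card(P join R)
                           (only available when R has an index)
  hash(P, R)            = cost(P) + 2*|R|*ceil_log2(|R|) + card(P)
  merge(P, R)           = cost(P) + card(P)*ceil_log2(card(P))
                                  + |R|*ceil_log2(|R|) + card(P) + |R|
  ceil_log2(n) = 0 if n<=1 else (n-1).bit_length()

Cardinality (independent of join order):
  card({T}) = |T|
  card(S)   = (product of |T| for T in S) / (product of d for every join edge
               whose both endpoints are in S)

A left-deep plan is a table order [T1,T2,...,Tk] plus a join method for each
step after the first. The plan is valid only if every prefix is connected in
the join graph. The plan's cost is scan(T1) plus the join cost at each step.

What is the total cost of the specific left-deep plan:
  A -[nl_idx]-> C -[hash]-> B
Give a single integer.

12400

step 1: scan A: cost=20, card=20
step 2: join C via nl_idx
    card(P join C) = 20*500/(4) = 2500
    cost = 20 + 20*9 + 2500 = 2700
step 3: join B via hash
    card(P join B) = 2500*400/(40) = 25000
    cost = 2700 + 2*400*9 + 2500 = 12400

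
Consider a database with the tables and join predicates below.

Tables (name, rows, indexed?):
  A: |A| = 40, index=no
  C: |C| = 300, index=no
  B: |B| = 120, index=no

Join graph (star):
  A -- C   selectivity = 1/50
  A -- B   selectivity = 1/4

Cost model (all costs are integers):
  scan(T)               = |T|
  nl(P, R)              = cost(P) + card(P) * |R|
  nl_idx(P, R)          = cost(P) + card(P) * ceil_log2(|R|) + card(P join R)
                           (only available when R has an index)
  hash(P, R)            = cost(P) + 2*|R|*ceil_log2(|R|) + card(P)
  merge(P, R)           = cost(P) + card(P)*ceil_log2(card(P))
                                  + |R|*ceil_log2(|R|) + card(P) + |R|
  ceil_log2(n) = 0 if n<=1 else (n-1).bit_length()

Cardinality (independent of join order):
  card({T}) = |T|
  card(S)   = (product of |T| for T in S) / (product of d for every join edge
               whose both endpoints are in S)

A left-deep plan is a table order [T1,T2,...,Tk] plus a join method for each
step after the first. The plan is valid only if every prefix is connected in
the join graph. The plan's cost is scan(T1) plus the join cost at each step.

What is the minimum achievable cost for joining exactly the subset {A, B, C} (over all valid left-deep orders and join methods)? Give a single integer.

Selinger DP over subsets of {A,B,C}:
  {A}: scan cost=40, card=40
  {C}: scan cost=300, card=300
  {B}: scan cost=120, card=120
  {AC}: card=240; try (A,hash)→1080, (C,merge)→3320, (A,merge)→3580, (C,hash)→5480, (C,nl)→12040, (A,nl)→12300; best=1080 via (A,hash)
  {AB}: card=1200; try (A,hash)→720, (B,merge)→1280, (A,merge)→1360, (B,hash)→1760, (B,nl)→4840, (A,nl)→4920; best=720 via (A,hash)
  {ABC}: card=7200; try (B,hash)→3000, (B,merge)→4200, (C,hash)→7320, (C,merge)→18120, (B,nl)→29880, (C,nl)→360720; best=3000 via (B,hash)

3000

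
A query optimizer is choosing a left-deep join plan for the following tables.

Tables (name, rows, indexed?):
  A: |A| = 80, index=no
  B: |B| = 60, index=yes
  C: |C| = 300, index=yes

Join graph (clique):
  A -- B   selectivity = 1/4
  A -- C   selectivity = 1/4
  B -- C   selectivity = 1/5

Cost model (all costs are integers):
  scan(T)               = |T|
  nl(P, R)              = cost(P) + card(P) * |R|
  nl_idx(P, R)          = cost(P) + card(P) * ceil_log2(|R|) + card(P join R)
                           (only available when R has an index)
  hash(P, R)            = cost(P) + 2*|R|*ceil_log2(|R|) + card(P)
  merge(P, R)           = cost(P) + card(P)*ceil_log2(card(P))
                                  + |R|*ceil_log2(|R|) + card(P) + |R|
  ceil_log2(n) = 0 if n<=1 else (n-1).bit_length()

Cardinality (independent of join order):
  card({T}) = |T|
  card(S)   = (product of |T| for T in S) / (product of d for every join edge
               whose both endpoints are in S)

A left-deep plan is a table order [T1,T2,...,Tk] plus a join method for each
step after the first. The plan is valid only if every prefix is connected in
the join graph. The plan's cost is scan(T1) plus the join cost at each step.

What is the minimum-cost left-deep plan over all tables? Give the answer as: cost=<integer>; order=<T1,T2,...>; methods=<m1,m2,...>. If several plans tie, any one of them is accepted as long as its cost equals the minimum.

Selinger DP (subsets sized 1..n):
  {A}: scan cost=80, card=80
  {B}: scan cost=60, card=60
  {C}: scan cost=300, card=300
  {AB}: card=1200; try (B,hash)→880, (A,merge)→1120, (B,merge)→1140, (A,hash)→1240, (B,nl_idx)→1760, (A,nl)→4860 …(+1); best=880 via (B,hash)
  {AC}: card=6000; try (A,hash)→1720, (C,merge)→3720, (A,merge)→3940, (C,hash)→5560, (C,nl_idx)→6800, (C,nl)→24080 …(+1); best=1720 via (A,hash)
  {BC}: card=3600; try (B,hash)→1320, (C,merge)→3480, (B,merge)→3720, (C,nl_idx)→4200, (C,hash)→5520, (B,nl_idx)→5700 …(+2); best=1320 via (B,hash)
  {ABC}: card=18000; try (A,hash)→6040, (C,hash)→7480, (B,hash)→8440, (C,merge)→18280, (C,nl_idx)→29680, (A,merge)→48760 …(+5); best=6040 via (A,hash)

cost=6040; order=C,B,A; methods=hash,hash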